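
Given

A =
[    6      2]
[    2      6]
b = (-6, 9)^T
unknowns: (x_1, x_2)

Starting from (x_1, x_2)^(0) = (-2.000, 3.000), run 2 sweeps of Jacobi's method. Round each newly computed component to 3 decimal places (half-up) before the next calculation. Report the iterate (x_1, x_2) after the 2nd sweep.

Iteration 1:
  x_1 = (-6 - (2)·3.000) / (6) = -2.000
  x_2 = (9 - (2)·-2.000) / (6) = 2.167
Iteration 2:
  x_1 = (-6 - (2)·2.167) / (6) = -1.722
  x_2 = (9 - (2)·-2.000) / (6) = 2.167

(-1.722, 2.167)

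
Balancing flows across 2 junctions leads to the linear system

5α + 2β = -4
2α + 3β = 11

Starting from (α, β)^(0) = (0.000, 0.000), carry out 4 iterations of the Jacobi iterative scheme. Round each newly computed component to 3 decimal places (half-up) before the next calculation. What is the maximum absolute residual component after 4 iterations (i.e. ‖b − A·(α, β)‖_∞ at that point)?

Iteration 1:
  α = (-4 - (2)·0.000) / (5) = -0.800
  β = (11 - (2)·0.000) / (3) = 3.667
Iteration 2:
  α = (-4 - (2)·3.667) / (5) = -2.267
  β = (11 - (2)·-0.800) / (3) = 4.200
Iteration 3:
  α = (-4 - (2)·4.200) / (5) = -2.480
  β = (11 - (2)·-2.267) / (3) = 5.178
Iteration 4:
  α = (-4 - (2)·5.178) / (5) = -2.871
  β = (11 - (2)·-2.480) / (3) = 5.320
Residual b − A·x = (-0.285, 0.782); ∞-norm = 0.782

0.782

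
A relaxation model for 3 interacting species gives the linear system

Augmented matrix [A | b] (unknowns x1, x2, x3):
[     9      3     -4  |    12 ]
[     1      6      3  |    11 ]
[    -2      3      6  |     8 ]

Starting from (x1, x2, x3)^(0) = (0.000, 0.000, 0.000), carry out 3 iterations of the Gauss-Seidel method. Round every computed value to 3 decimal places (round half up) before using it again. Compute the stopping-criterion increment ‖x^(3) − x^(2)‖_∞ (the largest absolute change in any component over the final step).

0.245

Iteration 1:
  x1 = (12 - (3)·0.000 - (-4)·0.000) / (9) = 1.333
  x2 = (11 - (1)·1.333 - (3)·0.000) / (6) = 1.611
  x3 = (8 - (-2)·1.333 - (3)·1.611) / (6) = 0.972
Iteration 2:
  x1 = (12 - (3)·1.611 - (-4)·0.972) / (9) = 1.228
  x2 = (11 - (1)·1.228 - (3)·0.972) / (6) = 1.143
  x3 = (8 - (-2)·1.228 - (3)·1.143) / (6) = 1.171
Iteration 3:
  x1 = (12 - (3)·1.143 - (-4)·1.171) / (9) = 1.473
  x2 = (11 - (1)·1.473 - (3)·1.171) / (6) = 1.002
  x3 = (8 - (-2)·1.473 - (3)·1.002) / (6) = 1.323
Change: (0.245, -0.141, 0.152) → max |·| = 0.245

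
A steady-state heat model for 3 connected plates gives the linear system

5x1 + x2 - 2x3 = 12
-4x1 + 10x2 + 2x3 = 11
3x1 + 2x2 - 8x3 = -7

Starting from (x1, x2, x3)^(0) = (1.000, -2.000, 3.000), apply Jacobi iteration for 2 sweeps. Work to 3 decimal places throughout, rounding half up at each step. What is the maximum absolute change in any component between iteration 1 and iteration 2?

1.850

Iteration 1:
  x1 = (12 - (1)·-2.000 - (-2)·3.000) / (5) = 4.000
  x2 = (11 - (-4)·1.000 - (2)·3.000) / (10) = 0.900
  x3 = (-7 - (3)·1.000 - (2)·-2.000) / (-8) = 0.750
Iteration 2:
  x1 = (12 - (1)·0.900 - (-2)·0.750) / (5) = 2.520
  x2 = (11 - (-4)·4.000 - (2)·0.750) / (10) = 2.550
  x3 = (-7 - (3)·4.000 - (2)·0.900) / (-8) = 2.600
Change: (-1.480, 1.650, 1.850) → max |·| = 1.850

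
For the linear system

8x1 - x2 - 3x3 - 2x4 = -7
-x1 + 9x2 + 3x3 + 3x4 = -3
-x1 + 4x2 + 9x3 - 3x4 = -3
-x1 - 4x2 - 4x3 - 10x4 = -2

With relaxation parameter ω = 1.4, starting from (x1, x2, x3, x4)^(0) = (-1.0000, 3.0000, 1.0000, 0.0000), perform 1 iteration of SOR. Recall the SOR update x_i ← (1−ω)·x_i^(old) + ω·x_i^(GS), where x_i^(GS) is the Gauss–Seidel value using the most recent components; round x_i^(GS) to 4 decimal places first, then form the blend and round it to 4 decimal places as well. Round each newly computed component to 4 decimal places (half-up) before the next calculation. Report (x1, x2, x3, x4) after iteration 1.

Iteration 1:
  x1: GS value = (-7 - (-1)·3.0000 - (-3)·1.0000 - (-2)·0.0000) / (8) = -0.1250;  x1 ← (1−ω)·-1.0000 + ω·-0.1250 = 0.2250
  x2: GS value = (-3 - (-1)·0.2250 - (3)·1.0000 - (3)·0.0000) / (9) = -0.6417;  x2 ← (1−ω)·3.0000 + ω·-0.6417 = -2.0984
  x3: GS value = (-3 - (-1)·0.2250 - (4)·-2.0984 - (-3)·0.0000) / (9) = 0.6243;  x3 ← (1−ω)·1.0000 + ω·0.6243 = 0.4740
  x4: GS value = (-2 - (-1)·0.2250 - (-4)·-2.0984 - (-4)·0.4740) / (-10) = 0.8273;  x4 ← (1−ω)·0.0000 + ω·0.8273 = 1.1582

(0.2250, -2.0984, 0.4740, 1.1582)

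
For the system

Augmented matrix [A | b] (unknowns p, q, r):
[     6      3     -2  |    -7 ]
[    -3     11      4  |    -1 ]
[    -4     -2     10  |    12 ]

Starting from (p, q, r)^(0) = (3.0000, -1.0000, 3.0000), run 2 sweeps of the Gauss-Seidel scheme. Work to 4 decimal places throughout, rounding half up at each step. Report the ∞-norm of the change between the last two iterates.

0.5828

Iteration 1:
  p = (-7 - (3)·-1.0000 - (-2)·3.0000) / (6) = 0.3333
  q = (-1 - (-3)·0.3333 - (4)·3.0000) / (11) = -1.0909
  r = (12 - (-4)·0.3333 - (-2)·-1.0909) / (10) = 1.1151
Iteration 2:
  p = (-7 - (3)·-1.0909 - (-2)·1.1151) / (6) = -0.2495
  q = (-1 - (-3)·-0.2495 - (4)·1.1151) / (11) = -0.5644
  r = (12 - (-4)·-0.2495 - (-2)·-0.5644) / (10) = 0.9873
Change: (-0.5828, 0.5265, -0.1278) → max |·| = 0.5828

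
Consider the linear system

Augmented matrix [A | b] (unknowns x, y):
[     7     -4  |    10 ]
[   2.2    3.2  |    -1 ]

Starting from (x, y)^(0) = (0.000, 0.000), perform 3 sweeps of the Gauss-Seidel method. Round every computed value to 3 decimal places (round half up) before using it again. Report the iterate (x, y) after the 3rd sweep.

Iteration 1:
  x = (10 - (-4)·0.000) / (7) = 1.429
  y = (-1 - (2.2)·1.429) / (3.2) = -1.295
Iteration 2:
  x = (10 - (-4)·-1.295) / (7) = 0.689
  y = (-1 - (2.2)·0.689) / (3.2) = -0.786
Iteration 3:
  x = (10 - (-4)·-0.786) / (7) = 0.979
  y = (-1 - (2.2)·0.979) / (3.2) = -0.986

(0.979, -0.986)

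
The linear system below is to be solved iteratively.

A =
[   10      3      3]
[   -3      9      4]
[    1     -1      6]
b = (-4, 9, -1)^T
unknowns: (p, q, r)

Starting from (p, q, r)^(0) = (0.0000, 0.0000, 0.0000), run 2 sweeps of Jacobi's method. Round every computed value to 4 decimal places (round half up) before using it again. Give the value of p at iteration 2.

-0.6500

Iteration 1:
  p = (-4 - (3)·0.0000 - (3)·0.0000) / (10) = -0.4000
  q = (9 - (-3)·0.0000 - (4)·0.0000) / (9) = 1.0000
  r = (-1 - (1)·0.0000 - (-1)·0.0000) / (6) = -0.1667
Iteration 2:
  p = (-4 - (3)·1.0000 - (3)·-0.1667) / (10) = -0.6500
  q = (9 - (-3)·-0.4000 - (4)·-0.1667) / (9) = 0.9408
  r = (-1 - (1)·-0.4000 - (-1)·1.0000) / (6) = 0.0667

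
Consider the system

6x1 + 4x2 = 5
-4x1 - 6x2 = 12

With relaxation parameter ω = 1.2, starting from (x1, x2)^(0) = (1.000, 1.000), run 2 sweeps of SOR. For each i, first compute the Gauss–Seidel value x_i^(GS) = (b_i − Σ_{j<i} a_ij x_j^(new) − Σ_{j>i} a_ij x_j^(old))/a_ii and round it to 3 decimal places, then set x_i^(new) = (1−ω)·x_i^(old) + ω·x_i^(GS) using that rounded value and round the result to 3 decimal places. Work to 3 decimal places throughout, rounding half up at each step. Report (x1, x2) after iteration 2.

(3.080, -4.344)

Iteration 1:
  x1: GS value = (5 - (4)·1.000) / (6) = 0.167;  x1 ← (1−ω)·1.000 + ω·0.167 = 0.000
  x2: GS value = (12 - (-4)·0.000) / (-6) = -2.000;  x2 ← (1−ω)·1.000 + ω·-2.000 = -2.600
Iteration 2:
  x1: GS value = (5 - (4)·-2.600) / (6) = 2.567;  x1 ← (1−ω)·0.000 + ω·2.567 = 3.080
  x2: GS value = (12 - (-4)·3.080) / (-6) = -4.053;  x2 ← (1−ω)·-2.600 + ω·-4.053 = -4.344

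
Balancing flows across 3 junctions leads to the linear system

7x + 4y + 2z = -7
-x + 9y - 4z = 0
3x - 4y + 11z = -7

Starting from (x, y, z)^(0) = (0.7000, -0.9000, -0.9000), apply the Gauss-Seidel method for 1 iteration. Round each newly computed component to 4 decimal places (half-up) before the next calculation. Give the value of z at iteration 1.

-0.7287

Iteration 1:
  x = (-7 - (4)·-0.9000 - (2)·-0.9000) / (7) = -0.2286
  y = (0 - (-1)·-0.2286 - (-4)·-0.9000) / (9) = -0.4254
  z = (-7 - (3)·-0.2286 - (-4)·-0.4254) / (11) = -0.7287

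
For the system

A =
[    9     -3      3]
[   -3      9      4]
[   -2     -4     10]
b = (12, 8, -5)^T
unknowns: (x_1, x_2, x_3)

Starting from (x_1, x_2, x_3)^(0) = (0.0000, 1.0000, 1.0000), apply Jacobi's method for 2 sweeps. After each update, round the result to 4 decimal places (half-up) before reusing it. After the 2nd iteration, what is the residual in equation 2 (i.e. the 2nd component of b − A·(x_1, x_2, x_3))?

Iteration 1:
  x_1 = (12 - (-3)·1.0000 - (3)·1.0000) / (9) = 1.3333
  x_2 = (8 - (-3)·0.0000 - (4)·1.0000) / (9) = 0.4444
  x_3 = (-5 - (-2)·0.0000 - (-4)·1.0000) / (10) = -0.1000
Iteration 2:
  x_1 = (12 - (-3)·0.4444 - (3)·-0.1000) / (9) = 1.5148
  x_2 = (8 - (-3)·1.3333 - (4)·-0.1000) / (9) = 1.3778
  x_3 = (-5 - (-2)·1.3333 - (-4)·0.4444) / (10) = -0.0556
Residual b − A·x = (2.6670, 0.3666, 4.0968)

0.3666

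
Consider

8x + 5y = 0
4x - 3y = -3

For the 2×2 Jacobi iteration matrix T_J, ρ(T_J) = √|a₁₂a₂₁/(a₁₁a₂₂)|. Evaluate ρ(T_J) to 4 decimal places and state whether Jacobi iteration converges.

0.9129

a₁₂a₂₁/(a₁₁a₂₂) = (5)·(4) / ((8)·(-3)) = -0.833333
ρ = √|-0.833333| = √0.833333 = 0.9129
ρ < 1, so Jacobi converges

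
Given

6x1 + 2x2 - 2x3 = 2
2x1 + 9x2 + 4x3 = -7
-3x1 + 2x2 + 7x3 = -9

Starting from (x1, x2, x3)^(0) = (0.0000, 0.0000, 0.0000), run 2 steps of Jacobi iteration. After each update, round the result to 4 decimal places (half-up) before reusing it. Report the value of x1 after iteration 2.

0.1640

Iteration 1:
  x1 = (2 - (2)·0.0000 - (-2)·0.0000) / (6) = 0.3333
  x2 = (-7 - (2)·0.0000 - (4)·0.0000) / (9) = -0.7778
  x3 = (-9 - (-3)·0.0000 - (2)·0.0000) / (7) = -1.2857
Iteration 2:
  x1 = (2 - (2)·-0.7778 - (-2)·-1.2857) / (6) = 0.1640
  x2 = (-7 - (2)·0.3333 - (4)·-1.2857) / (9) = -0.2804
  x3 = (-9 - (-3)·0.3333 - (2)·-0.7778) / (7) = -0.9206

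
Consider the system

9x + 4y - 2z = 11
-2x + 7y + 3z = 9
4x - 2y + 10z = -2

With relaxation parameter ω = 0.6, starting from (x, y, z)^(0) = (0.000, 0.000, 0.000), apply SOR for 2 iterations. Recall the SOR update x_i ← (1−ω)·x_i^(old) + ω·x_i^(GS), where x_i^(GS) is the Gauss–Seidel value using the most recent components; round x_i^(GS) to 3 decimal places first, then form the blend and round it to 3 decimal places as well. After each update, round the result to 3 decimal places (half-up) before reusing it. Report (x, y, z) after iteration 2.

Iteration 1:
  x: GS value = (11 - (4)·0.000 - (-2)·0.000) / (9) = 1.222;  x ← (1−ω)·0.000 + ω·1.222 = 0.733
  y: GS value = (9 - (-2)·0.733 - (3)·0.000) / (7) = 1.495;  y ← (1−ω)·0.000 + ω·1.495 = 0.897
  z: GS value = (-2 - (4)·0.733 - (-2)·0.897) / (10) = -0.314;  z ← (1−ω)·0.000 + ω·-0.314 = -0.188
Iteration 2:
  x: GS value = (11 - (4)·0.897 - (-2)·-0.188) / (9) = 0.782;  x ← (1−ω)·0.733 + ω·0.782 = 0.762
  y: GS value = (9 - (-2)·0.762 - (3)·-0.188) / (7) = 1.584;  y ← (1−ω)·0.897 + ω·1.584 = 1.309
  z: GS value = (-2 - (4)·0.762 - (-2)·1.309) / (10) = -0.243;  z ← (1−ω)·-0.188 + ω·-0.243 = -0.221

(0.762, 1.309, -0.221)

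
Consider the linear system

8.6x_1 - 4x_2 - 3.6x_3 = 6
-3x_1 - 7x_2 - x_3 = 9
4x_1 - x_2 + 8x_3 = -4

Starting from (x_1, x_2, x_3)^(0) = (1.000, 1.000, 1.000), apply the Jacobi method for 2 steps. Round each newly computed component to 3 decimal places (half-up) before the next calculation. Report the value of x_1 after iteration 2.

-0.532

Iteration 1:
  x_1 = (6 - (-4)·1.000 - (-3.6)·1.000) / (8.6) = 1.581
  x_2 = (9 - (-3)·1.000 - (-1)·1.000) / (-7) = -1.857
  x_3 = (-4 - (4)·1.000 - (-1)·1.000) / (8) = -0.875
Iteration 2:
  x_1 = (6 - (-4)·-1.857 - (-3.6)·-0.875) / (8.6) = -0.532
  x_2 = (9 - (-3)·1.581 - (-1)·-0.875) / (-7) = -1.838
  x_3 = (-4 - (4)·1.581 - (-1)·-1.857) / (8) = -1.523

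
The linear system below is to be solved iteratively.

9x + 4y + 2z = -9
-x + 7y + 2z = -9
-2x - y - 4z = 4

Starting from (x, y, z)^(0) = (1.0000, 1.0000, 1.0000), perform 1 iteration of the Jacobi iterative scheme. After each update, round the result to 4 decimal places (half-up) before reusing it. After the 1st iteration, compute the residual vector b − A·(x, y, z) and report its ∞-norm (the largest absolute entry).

Iteration 1:
  x = (-9 - (4)·1.0000 - (2)·1.0000) / (9) = -1.6667
  y = (-9 - (-1)·1.0000 - (2)·1.0000) / (7) = -1.4286
  z = (4 - (-2)·1.0000 - (-1)·1.0000) / (-4) = -1.7500
Residual b − A·x = (15.2147, 2.8335, -7.7620); ∞-norm = 15.2147

15.2147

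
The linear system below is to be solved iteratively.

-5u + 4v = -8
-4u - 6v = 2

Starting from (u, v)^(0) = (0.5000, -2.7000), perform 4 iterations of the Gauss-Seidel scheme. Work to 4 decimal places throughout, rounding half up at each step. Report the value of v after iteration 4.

Iteration 1:
  u = (-8 - (4)·-2.7000) / (-5) = -0.5600
  v = (2 - (-4)·-0.5600) / (-6) = 0.0400
Iteration 2:
  u = (-8 - (4)·0.0400) / (-5) = 1.6320
  v = (2 - (-4)·1.6320) / (-6) = -1.4213
Iteration 3:
  u = (-8 - (4)·-1.4213) / (-5) = 0.4630
  v = (2 - (-4)·0.4630) / (-6) = -0.6420
Iteration 4:
  u = (-8 - (4)·-0.6420) / (-5) = 1.0864
  v = (2 - (-4)·1.0864) / (-6) = -1.0576

-1.0576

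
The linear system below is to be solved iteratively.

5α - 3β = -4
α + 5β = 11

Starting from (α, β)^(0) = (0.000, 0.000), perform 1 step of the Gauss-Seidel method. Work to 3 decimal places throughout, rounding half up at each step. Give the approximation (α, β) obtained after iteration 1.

(-0.800, 2.360)

Iteration 1:
  α = (-4 - (-3)·0.000) / (5) = -0.800
  β = (11 - (1)·-0.800) / (5) = 2.360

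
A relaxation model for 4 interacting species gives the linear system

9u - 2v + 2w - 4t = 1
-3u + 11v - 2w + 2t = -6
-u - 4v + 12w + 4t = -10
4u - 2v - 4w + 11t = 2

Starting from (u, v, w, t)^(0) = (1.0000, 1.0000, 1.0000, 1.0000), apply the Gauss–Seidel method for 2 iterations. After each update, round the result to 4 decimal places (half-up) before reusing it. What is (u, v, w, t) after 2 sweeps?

Iteration 1:
  u = (1 - (-2)·1.0000 - (2)·1.0000 - (-4)·1.0000) / (9) = 0.5556
  v = (-6 - (-3)·0.5556 - (-2)·1.0000 - (2)·1.0000) / (11) = -0.3939
  w = (-10 - (-1)·0.5556 - (-4)·-0.3939 - (4)·1.0000) / (12) = -1.2517
  t = (2 - (4)·0.5556 - (-2)·-0.3939 - (-4)·-1.2517) / (11) = -0.5470
Iteration 2:
  u = (1 - (-2)·-0.3939 - (2)·-1.2517 - (-4)·-0.5470) / (9) = 0.0586
  v = (-6 - (-3)·0.0586 - (-2)·-1.2517 - (2)·-0.5470) / (11) = -0.6576
  w = (-10 - (-1)·0.0586 - (-4)·-0.6576 - (4)·-0.5470) / (12) = -0.8653
  t = (2 - (4)·0.0586 - (-2)·-0.6576 - (-4)·-0.8653) / (11) = -0.2737

(0.0586, -0.6576, -0.8653, -0.2737)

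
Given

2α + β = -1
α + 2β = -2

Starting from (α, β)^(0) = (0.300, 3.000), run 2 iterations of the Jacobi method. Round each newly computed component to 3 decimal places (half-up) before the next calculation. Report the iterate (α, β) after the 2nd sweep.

(0.075, 0.000)

Iteration 1:
  α = (-1 - (1)·3.000) / (2) = -2.000
  β = (-2 - (1)·0.300) / (2) = -1.150
Iteration 2:
  α = (-1 - (1)·-1.150) / (2) = 0.075
  β = (-2 - (1)·-2.000) / (2) = 0.000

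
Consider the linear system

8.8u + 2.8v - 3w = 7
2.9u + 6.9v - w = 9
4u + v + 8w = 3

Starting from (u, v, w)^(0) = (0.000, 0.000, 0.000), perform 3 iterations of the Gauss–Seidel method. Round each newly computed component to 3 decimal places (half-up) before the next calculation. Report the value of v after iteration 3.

Iteration 1:
  u = (7 - (2.8)·0.000 - (-3)·0.000) / (8.8) = 0.795
  v = (9 - (2.9)·0.795 - (-1)·0.000) / (6.9) = 0.970
  w = (3 - (4)·0.795 - (1)·0.970) / (8) = -0.144
Iteration 2:
  u = (7 - (2.8)·0.970 - (-3)·-0.144) / (8.8) = 0.438
  v = (9 - (2.9)·0.438 - (-1)·-0.144) / (6.9) = 1.099
  w = (3 - (4)·0.438 - (1)·1.099) / (8) = 0.019
Iteration 3:
  u = (7 - (2.8)·1.099 - (-3)·0.019) / (8.8) = 0.452
  v = (9 - (2.9)·0.452 - (-1)·0.019) / (6.9) = 1.117
  w = (3 - (4)·0.452 - (1)·1.117) / (8) = 0.009

1.117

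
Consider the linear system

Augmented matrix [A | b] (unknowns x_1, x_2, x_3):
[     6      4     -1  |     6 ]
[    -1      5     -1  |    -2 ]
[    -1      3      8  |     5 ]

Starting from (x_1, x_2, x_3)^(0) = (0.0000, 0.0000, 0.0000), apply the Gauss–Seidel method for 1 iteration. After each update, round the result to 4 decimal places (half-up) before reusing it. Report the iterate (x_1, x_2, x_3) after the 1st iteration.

Iteration 1:
  x_1 = (6 - (4)·0.0000 - (-1)·0.0000) / (6) = 1.0000
  x_2 = (-2 - (-1)·1.0000 - (-1)·0.0000) / (5) = -0.2000
  x_3 = (5 - (-1)·1.0000 - (3)·-0.2000) / (8) = 0.8250

(1.0000, -0.2000, 0.8250)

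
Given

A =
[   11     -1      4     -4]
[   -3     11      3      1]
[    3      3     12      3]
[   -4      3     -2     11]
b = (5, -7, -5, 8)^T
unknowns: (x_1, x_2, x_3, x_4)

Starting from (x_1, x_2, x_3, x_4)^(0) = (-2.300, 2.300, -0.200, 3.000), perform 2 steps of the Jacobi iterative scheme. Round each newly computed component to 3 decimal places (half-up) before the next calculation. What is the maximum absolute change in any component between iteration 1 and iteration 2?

2.357

Iteration 1:
  x_1 = (5 - (-1)·2.300 - (4)·-0.200 - (-4)·3.000) / (11) = 1.827
  x_2 = (-7 - (-3)·-2.300 - (3)·-0.200 - (1)·3.000) / (11) = -1.482
  x_3 = (-5 - (3)·-2.300 - (3)·2.300 - (3)·3.000) / (12) = -1.167
  x_4 = (8 - (-4)·-2.300 - (3)·2.300 - (-2)·-0.200) / (11) = -0.773
Iteration 2:
  x_1 = (5 - (-1)·-1.482 - (4)·-1.167 - (-4)·-0.773) / (11) = 0.463
  x_2 = (-7 - (-3)·1.827 - (3)·-1.167 - (1)·-0.773) / (11) = 0.250
  x_3 = (-5 - (3)·1.827 - (3)·-1.482 - (3)·-0.773) / (12) = -0.310
  x_4 = (8 - (-4)·1.827 - (3)·-1.482 - (-2)·-1.167) / (11) = 1.584
Change: (-1.364, 1.732, 0.857, 2.357) → max |·| = 2.357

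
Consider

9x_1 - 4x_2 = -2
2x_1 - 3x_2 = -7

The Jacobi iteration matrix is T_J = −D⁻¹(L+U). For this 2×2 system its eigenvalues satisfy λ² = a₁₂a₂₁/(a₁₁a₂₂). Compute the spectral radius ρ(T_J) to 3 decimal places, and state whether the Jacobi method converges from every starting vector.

a₁₂a₂₁/(a₁₁a₂₂) = (-4)·(2) / ((9)·(-3)) = 0.296296
ρ = √|0.296296| = √0.296296 = 0.544
ρ < 1, so Jacobi converges

0.544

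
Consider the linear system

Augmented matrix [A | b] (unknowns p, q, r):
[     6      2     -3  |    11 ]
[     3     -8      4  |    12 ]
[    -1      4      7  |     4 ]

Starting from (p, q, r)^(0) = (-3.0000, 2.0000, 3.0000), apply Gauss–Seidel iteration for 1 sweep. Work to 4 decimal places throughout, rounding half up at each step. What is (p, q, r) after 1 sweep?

Iteration 1:
  p = (11 - (2)·2.0000 - (-3)·3.0000) / (6) = 2.6667
  q = (12 - (3)·2.6667 - (4)·3.0000) / (-8) = 1.0000
  r = (4 - (-1)·2.6667 - (4)·1.0000) / (7) = 0.3810

(2.6667, 1.0000, 0.3810)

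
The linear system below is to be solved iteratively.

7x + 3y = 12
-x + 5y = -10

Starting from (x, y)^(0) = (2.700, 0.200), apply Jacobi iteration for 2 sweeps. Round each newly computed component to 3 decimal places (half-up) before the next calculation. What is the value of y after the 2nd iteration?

Iteration 1:
  x = (12 - (3)·0.200) / (7) = 1.629
  y = (-10 - (-1)·2.700) / (5) = -1.460
Iteration 2:
  x = (12 - (3)·-1.460) / (7) = 2.340
  y = (-10 - (-1)·1.629) / (5) = -1.674

-1.674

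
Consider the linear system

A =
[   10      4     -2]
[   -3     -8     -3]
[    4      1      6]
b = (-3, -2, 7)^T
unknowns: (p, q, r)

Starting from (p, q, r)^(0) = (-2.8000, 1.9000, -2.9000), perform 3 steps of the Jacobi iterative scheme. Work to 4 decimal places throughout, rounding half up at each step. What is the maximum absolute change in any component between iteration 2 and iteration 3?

0.8456

Iteration 1:
  p = (-3 - (4)·1.9000 - (-2)·-2.9000) / (10) = -1.6400
  q = (-2 - (-3)·-2.8000 - (-3)·-2.9000) / (-8) = 2.3875
  r = (7 - (4)·-2.8000 - (1)·1.9000) / (6) = 2.7167
Iteration 2:
  p = (-3 - (4)·2.3875 - (-2)·2.7167) / (10) = -0.7117
  q = (-2 - (-3)·-1.6400 - (-3)·2.7167) / (-8) = -0.1538
  r = (7 - (4)·-1.6400 - (1)·2.3875) / (6) = 1.8621
Iteration 3:
  p = (-3 - (4)·-0.1538 - (-2)·1.8621) / (10) = 0.1339
  q = (-2 - (-3)·-0.7117 - (-3)·1.8621) / (-8) = -0.1814
  r = (7 - (4)·-0.7117 - (1)·-0.1538) / (6) = 1.6668
Change: (0.8456, -0.0276, -0.1953) → max |·| = 0.8456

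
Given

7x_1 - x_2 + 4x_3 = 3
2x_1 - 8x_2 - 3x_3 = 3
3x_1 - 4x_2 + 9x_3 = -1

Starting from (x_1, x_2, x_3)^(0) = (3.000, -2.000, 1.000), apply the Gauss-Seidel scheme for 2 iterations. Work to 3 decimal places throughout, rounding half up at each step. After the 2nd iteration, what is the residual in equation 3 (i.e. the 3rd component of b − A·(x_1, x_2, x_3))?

Iteration 1:
  x_1 = (3 - (-1)·-2.000 - (4)·1.000) / (7) = -0.429
  x_2 = (3 - (2)·-0.429 - (-3)·1.000) / (-8) = -0.857
  x_3 = (-1 - (3)·-0.429 - (-4)·-0.857) / (9) = -0.349
Iteration 2:
  x_1 = (3 - (-1)·-0.857 - (4)·-0.349) / (7) = 0.506
  x_2 = (3 - (2)·0.506 - (-3)·-0.349) / (-8) = -0.118
  x_3 = (-1 - (3)·0.506 - (-4)·-0.118) / (9) = -0.332
Residual b − A·x = (0.668, 0.048, -0.002)

-0.002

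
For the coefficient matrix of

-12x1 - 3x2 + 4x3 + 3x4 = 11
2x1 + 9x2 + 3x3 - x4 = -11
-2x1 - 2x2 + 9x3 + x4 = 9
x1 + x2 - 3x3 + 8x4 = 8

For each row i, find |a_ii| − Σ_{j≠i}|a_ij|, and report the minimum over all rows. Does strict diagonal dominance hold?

row 1: |-12| − (3+4+3) = 2
row 2: |9| − (2+3+1) = 3
row 3: |9| − (2+2+1) = 4
row 4: |8| − (1+1+3) = 3
minimum over rows = 2 → strictly diagonally dominant (convergence guaranteed)

2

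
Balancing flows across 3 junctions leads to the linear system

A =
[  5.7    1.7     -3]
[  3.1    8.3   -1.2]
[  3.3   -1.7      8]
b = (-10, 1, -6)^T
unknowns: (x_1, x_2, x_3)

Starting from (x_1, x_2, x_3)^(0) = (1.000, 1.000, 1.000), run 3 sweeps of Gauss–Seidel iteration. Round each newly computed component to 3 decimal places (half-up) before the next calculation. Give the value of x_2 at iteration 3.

0.859

Iteration 1:
  x_1 = (-10 - (1.7)·1.000 - (-3)·1.000) / (5.7) = -1.526
  x_2 = (1 - (3.1)·-1.526 - (-1.2)·1.000) / (8.3) = 0.835
  x_3 = (-6 - (3.3)·-1.526 - (-1.7)·0.835) / (8) = 0.057
Iteration 2:
  x_1 = (-10 - (1.7)·0.835 - (-3)·0.057) / (5.7) = -1.973
  x_2 = (1 - (3.1)·-1.973 - (-1.2)·0.057) / (8.3) = 0.866
  x_3 = (-6 - (3.3)·-1.973 - (-1.7)·0.866) / (8) = 0.248
Iteration 3:
  x_1 = (-10 - (1.7)·0.866 - (-3)·0.248) / (5.7) = -1.882
  x_2 = (1 - (3.1)·-1.882 - (-1.2)·0.248) / (8.3) = 0.859
  x_3 = (-6 - (3.3)·-1.882 - (-1.7)·0.859) / (8) = 0.209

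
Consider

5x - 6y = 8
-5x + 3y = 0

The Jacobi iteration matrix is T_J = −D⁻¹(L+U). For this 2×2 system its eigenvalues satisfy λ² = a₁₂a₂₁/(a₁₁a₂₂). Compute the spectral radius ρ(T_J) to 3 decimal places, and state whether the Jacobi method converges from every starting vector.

a₁₂a₂₁/(a₁₁a₂₂) = (-6)·(-5) / ((5)·(3)) = 2.000000
ρ = √|2.000000| = √2.000000 = 1.414
ρ > 1, so Jacobi diverges

1.414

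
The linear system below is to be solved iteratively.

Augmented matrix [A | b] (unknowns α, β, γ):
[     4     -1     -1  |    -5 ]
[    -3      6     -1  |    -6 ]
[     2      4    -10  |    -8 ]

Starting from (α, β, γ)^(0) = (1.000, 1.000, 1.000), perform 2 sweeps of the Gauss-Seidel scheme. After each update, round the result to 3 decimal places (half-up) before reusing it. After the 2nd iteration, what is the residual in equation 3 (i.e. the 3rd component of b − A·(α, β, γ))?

-0.002

Iteration 1:
  α = (-5 - (-1)·1.000 - (-1)·1.000) / (4) = -0.750
  β = (-6 - (-3)·-0.750 - (-1)·1.000) / (6) = -1.208
  γ = (-8 - (2)·-0.750 - (4)·-1.208) / (-10) = 0.167
Iteration 2:
  α = (-5 - (-1)·-1.208 - (-1)·0.167) / (4) = -1.510
  β = (-6 - (-3)·-1.510 - (-1)·0.167) / (6) = -1.727
  γ = (-8 - (2)·-1.510 - (4)·-1.727) / (-10) = -0.193
Residual b − A·x = (-0.880, -0.361, -0.002)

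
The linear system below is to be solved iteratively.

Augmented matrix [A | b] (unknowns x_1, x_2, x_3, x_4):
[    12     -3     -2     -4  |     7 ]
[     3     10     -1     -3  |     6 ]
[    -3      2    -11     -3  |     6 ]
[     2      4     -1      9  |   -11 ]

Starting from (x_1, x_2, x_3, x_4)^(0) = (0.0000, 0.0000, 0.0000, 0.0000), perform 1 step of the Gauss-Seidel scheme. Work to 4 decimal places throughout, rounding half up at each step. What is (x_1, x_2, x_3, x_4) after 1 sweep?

Iteration 1:
  x_1 = (7 - (-3)·0.0000 - (-2)·0.0000 - (-4)·0.0000) / (12) = 0.5833
  x_2 = (6 - (3)·0.5833 - (-1)·0.0000 - (-3)·0.0000) / (10) = 0.4250
  x_3 = (6 - (-3)·0.5833 - (2)·0.4250 - (-3)·0.0000) / (-11) = -0.6273
  x_4 = (-11 - (2)·0.5833 - (4)·0.4250 - (-1)·-0.6273) / (9) = -1.6104

(0.5833, 0.4250, -0.6273, -1.6104)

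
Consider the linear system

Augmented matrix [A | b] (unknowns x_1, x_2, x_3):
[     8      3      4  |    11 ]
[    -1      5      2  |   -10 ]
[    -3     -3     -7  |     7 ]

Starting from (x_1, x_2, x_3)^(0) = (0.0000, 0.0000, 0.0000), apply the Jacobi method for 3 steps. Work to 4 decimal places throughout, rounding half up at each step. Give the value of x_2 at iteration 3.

-1.1822

Iteration 1:
  x_1 = (11 - (3)·0.0000 - (4)·0.0000) / (8) = 1.3750
  x_2 = (-10 - (-1)·0.0000 - (2)·0.0000) / (5) = -2.0000
  x_3 = (7 - (-3)·0.0000 - (-3)·0.0000) / (-7) = -1.0000
Iteration 2:
  x_1 = (11 - (3)·-2.0000 - (4)·-1.0000) / (8) = 2.6250
  x_2 = (-10 - (-1)·1.3750 - (2)·-1.0000) / (5) = -1.3250
  x_3 = (7 - (-3)·1.3750 - (-3)·-2.0000) / (-7) = -0.7321
Iteration 3:
  x_1 = (11 - (3)·-1.3250 - (4)·-0.7321) / (8) = 2.2379
  x_2 = (-10 - (-1)·2.6250 - (2)·-0.7321) / (5) = -1.1822
  x_3 = (7 - (-3)·2.6250 - (-3)·-1.3250) / (-7) = -1.5571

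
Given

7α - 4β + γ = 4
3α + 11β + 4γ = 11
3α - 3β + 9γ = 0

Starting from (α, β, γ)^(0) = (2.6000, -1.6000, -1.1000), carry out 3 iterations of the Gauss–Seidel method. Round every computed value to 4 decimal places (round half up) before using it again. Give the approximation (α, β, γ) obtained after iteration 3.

(0.8654, 0.8708, 0.0018)

Iteration 1:
  α = (4 - (-4)·-1.6000 - (1)·-1.1000) / (7) = -0.1857
  β = (11 - (3)·-0.1857 - (4)·-1.1000) / (11) = 1.4506
  γ = (0 - (3)·-0.1857 - (-3)·1.4506) / (9) = 0.5454
Iteration 2:
  α = (4 - (-4)·1.4506 - (1)·0.5454) / (7) = 1.3224
  β = (11 - (3)·1.3224 - (4)·0.5454) / (11) = 0.4410
  γ = (0 - (3)·1.3224 - (-3)·0.4410) / (9) = -0.2938
Iteration 3:
  α = (4 - (-4)·0.4410 - (1)·-0.2938) / (7) = 0.8654
  β = (11 - (3)·0.8654 - (4)·-0.2938) / (11) = 0.8708
  γ = (0 - (3)·0.8654 - (-3)·0.8708) / (9) = 0.0018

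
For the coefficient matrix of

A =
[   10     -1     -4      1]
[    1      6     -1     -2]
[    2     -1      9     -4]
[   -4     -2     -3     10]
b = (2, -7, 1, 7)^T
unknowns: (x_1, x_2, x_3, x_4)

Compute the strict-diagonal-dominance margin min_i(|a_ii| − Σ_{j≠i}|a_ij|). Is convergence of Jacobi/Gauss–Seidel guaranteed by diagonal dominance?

1

row 1: |10| − (1+4+1) = 4
row 2: |6| − (1+1+2) = 2
row 3: |9| − (2+1+4) = 2
row 4: |10| − (4+2+3) = 1
minimum over rows = 1 → strictly diagonally dominant (convergence guaranteed)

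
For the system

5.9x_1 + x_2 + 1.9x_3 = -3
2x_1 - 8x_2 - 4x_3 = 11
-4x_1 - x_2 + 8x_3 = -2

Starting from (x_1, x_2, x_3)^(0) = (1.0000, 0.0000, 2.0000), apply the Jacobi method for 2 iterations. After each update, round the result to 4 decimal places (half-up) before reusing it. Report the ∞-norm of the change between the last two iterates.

Iteration 1:
  x_1 = (-3 - (1)·0.0000 - (1.9)·2.0000) / (5.9) = -1.1525
  x_2 = (11 - (2)·1.0000 - (-4)·2.0000) / (-8) = -2.1250
  x_3 = (-2 - (-4)·1.0000 - (-1)·0.0000) / (8) = 0.2500
Iteration 2:
  x_1 = (-3 - (1)·-2.1250 - (1.9)·0.2500) / (5.9) = -0.2288
  x_2 = (11 - (2)·-1.1525 - (-4)·0.2500) / (-8) = -1.7881
  x_3 = (-2 - (-4)·-1.1525 - (-1)·-2.1250) / (8) = -1.0919
Change: (0.9237, 0.3369, -1.3419) → max |·| = 1.3419

1.3419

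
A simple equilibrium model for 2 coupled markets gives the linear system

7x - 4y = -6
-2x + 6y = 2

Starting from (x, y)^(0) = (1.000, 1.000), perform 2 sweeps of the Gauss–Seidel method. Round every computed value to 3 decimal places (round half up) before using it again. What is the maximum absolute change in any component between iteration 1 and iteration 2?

0.435

Iteration 1:
  x = (-6 - (-4)·1.000) / (7) = -0.286
  y = (2 - (-2)·-0.286) / (6) = 0.238
Iteration 2:
  x = (-6 - (-4)·0.238) / (7) = -0.721
  y = (2 - (-2)·-0.721) / (6) = 0.093
Change: (-0.435, -0.145) → max |·| = 0.435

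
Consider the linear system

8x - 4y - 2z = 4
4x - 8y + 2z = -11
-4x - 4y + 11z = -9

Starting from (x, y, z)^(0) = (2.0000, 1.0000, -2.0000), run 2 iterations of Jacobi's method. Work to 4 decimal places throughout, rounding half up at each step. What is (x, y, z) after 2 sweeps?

Iteration 1:
  x = (4 - (-4)·1.0000 - (-2)·-2.0000) / (8) = 0.5000
  y = (-11 - (4)·2.0000 - (2)·-2.0000) / (-8) = 1.8750
  z = (-9 - (-4)·2.0000 - (-4)·1.0000) / (11) = 0.2727
Iteration 2:
  x = (4 - (-4)·1.8750 - (-2)·0.2727) / (8) = 1.5057
  y = (-11 - (4)·0.5000 - (2)·0.2727) / (-8) = 1.6932
  z = (-9 - (-4)·0.5000 - (-4)·1.8750) / (11) = 0.0455

(1.5057, 1.6932, 0.0455)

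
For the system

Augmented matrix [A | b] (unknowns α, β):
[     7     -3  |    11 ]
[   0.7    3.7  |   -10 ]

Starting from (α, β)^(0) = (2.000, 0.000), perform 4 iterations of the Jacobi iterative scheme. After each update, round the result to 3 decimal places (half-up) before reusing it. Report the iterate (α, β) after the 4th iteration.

Iteration 1:
  α = (11 - (-3)·0.000) / (7) = 1.571
  β = (-10 - (0.7)·2.000) / (3.7) = -3.081
Iteration 2:
  α = (11 - (-3)·-3.081) / (7) = 0.251
  β = (-10 - (0.7)·1.571) / (3.7) = -3.000
Iteration 3:
  α = (11 - (-3)·-3.000) / (7) = 0.286
  β = (-10 - (0.7)·0.251) / (3.7) = -2.750
Iteration 4:
  α = (11 - (-3)·-2.750) / (7) = 0.393
  β = (-10 - (0.7)·0.286) / (3.7) = -2.757

(0.393, -2.757)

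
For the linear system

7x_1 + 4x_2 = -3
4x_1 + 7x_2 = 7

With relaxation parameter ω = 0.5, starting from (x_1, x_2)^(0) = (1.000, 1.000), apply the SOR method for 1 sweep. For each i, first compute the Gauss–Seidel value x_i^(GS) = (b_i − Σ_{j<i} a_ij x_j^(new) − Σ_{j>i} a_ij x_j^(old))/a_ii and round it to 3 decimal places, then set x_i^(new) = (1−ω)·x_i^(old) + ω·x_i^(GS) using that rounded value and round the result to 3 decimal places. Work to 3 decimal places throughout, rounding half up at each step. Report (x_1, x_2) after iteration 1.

Iteration 1:
  x_1: GS value = (-3 - (4)·1.000) / (7) = -1.000;  x_1 ← (1−ω)·1.000 + ω·-1.000 = 0.000
  x_2: GS value = (7 - (4)·0.000) / (7) = 1.000;  x_2 ← (1−ω)·1.000 + ω·1.000 = 1.000

(0.000, 1.000)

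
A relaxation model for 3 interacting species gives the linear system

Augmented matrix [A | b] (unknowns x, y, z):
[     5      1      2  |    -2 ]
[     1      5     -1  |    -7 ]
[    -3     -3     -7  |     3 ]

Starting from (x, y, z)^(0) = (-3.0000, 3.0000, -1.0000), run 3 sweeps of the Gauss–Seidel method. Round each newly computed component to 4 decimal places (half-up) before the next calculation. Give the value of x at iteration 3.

-0.2424

Iteration 1:
  x = (-2 - (1)·3.0000 - (2)·-1.0000) / (5) = -0.6000
  y = (-7 - (1)·-0.6000 - (-1)·-1.0000) / (5) = -1.4800
  z = (3 - (-3)·-0.6000 - (-3)·-1.4800) / (-7) = 0.4629
Iteration 2:
  x = (-2 - (1)·-1.4800 - (2)·0.4629) / (5) = -0.2892
  y = (-7 - (1)·-0.2892 - (-1)·0.4629) / (5) = -1.2496
  z = (3 - (-3)·-0.2892 - (-3)·-1.2496) / (-7) = 0.2309
Iteration 3:
  x = (-2 - (1)·-1.2496 - (2)·0.2309) / (5) = -0.2424
  y = (-7 - (1)·-0.2424 - (-1)·0.2309) / (5) = -1.3053
  z = (3 - (-3)·-0.2424 - (-3)·-1.3053) / (-7) = 0.2347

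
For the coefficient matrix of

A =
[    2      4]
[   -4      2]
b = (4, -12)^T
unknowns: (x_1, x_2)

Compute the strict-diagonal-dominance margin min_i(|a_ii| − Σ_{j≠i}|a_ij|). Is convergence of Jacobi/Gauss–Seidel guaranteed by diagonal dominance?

-2

row 1: |2| − (4) = -2
row 2: |2| − (4) = -2
minimum over rows = -2 → not strictly diagonally dominant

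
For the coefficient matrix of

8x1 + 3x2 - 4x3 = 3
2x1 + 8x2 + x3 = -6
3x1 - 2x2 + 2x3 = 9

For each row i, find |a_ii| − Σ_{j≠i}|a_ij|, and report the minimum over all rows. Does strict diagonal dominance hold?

row 1: |8| − (3+4) = 1
row 2: |8| − (2+1) = 5
row 3: |2| − (3+2) = -3
minimum over rows = -3 → not strictly diagonally dominant

-3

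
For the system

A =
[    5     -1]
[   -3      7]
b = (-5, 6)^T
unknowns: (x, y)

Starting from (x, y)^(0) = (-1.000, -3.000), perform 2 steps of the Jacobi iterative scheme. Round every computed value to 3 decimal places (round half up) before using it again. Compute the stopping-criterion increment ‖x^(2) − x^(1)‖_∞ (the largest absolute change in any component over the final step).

0.686

Iteration 1:
  x = (-5 - (-1)·-3.000) / (5) = -1.600
  y = (6 - (-3)·-1.000) / (7) = 0.429
Iteration 2:
  x = (-5 - (-1)·0.429) / (5) = -0.914
  y = (6 - (-3)·-1.600) / (7) = 0.171
Change: (0.686, -0.258) → max |·| = 0.686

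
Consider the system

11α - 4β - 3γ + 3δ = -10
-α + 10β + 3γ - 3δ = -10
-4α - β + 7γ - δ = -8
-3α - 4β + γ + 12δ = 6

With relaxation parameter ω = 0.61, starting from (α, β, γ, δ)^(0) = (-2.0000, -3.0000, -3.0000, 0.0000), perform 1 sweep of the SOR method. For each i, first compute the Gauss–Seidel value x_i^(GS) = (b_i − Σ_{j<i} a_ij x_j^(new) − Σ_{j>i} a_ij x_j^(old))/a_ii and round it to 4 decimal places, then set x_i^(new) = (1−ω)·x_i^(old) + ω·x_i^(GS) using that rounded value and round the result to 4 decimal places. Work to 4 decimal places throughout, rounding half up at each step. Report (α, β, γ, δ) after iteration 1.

(-2.4991, -1.3834, -2.8588, -0.2121)

Iteration 1:
  α: GS value = (-10 - (-4)·-3.0000 - (-3)·-3.0000 - (3)·0.0000) / (11) = -2.8182;  α ← (1−ω)·-2.0000 + ω·-2.8182 = -2.4991
  β: GS value = (-10 - (-1)·-2.4991 - (3)·-3.0000 - (-3)·0.0000) / (10) = -0.3499;  β ← (1−ω)·-3.0000 + ω·-0.3499 = -1.3834
  γ: GS value = (-8 - (-4)·-2.4991 - (-1)·-1.3834 - (-1)·0.0000) / (7) = -2.7685;  γ ← (1−ω)·-3.0000 + ω·-2.7685 = -2.8588
  δ: GS value = (6 - (-3)·-2.4991 - (-4)·-1.3834 - (1)·-2.8588) / (12) = -0.3477;  δ ← (1−ω)·0.0000 + ω·-0.3477 = -0.2121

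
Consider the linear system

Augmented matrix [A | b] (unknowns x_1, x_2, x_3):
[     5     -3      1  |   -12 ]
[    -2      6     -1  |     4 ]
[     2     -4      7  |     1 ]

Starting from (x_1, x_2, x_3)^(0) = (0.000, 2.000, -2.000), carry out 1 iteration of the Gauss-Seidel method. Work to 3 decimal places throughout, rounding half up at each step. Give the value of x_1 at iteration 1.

Iteration 1:
  x_1 = (-12 - (-3)·2.000 - (1)·-2.000) / (5) = -0.800
  x_2 = (4 - (-2)·-0.800 - (-1)·-2.000) / (6) = 0.067
  x_3 = (1 - (2)·-0.800 - (-4)·0.067) / (7) = 0.410

-0.800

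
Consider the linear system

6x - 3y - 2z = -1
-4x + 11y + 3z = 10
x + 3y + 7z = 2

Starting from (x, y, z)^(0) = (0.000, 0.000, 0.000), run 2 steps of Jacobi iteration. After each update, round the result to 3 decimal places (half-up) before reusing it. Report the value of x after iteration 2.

Iteration 1:
  x = (-1 - (-3)·0.000 - (-2)·0.000) / (6) = -0.167
  y = (10 - (-4)·0.000 - (3)·0.000) / (11) = 0.909
  z = (2 - (1)·0.000 - (3)·0.000) / (7) = 0.286
Iteration 2:
  x = (-1 - (-3)·0.909 - (-2)·0.286) / (6) = 0.383
  y = (10 - (-4)·-0.167 - (3)·0.286) / (11) = 0.770
  z = (2 - (1)·-0.167 - (3)·0.909) / (7) = -0.080

0.383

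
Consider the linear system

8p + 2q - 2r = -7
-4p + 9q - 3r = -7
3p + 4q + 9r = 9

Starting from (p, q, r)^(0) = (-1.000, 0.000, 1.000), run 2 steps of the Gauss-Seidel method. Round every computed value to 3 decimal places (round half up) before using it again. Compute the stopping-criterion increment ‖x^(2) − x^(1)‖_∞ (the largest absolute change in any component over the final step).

0.315

Iteration 1:
  p = (-7 - (2)·0.000 - (-2)·1.000) / (8) = -0.625
  q = (-7 - (-4)·-0.625 - (-3)·1.000) / (9) = -0.722
  r = (9 - (3)·-0.625 - (4)·-0.722) / (9) = 1.529
Iteration 2:
  p = (-7 - (2)·-0.722 - (-2)·1.529) / (8) = -0.312
  q = (-7 - (-4)·-0.312 - (-3)·1.529) / (9) = -0.407
  r = (9 - (3)·-0.312 - (4)·-0.407) / (9) = 1.285
Change: (0.313, 0.315, -0.244) → max |·| = 0.315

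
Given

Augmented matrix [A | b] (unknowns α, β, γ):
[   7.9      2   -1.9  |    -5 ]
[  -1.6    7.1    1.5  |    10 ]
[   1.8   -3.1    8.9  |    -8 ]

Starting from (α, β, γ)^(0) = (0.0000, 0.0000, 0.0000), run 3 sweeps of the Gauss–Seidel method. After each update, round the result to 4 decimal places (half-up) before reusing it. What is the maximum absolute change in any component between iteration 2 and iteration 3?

0.0229

Iteration 1:
  α = (-5 - (2)·0.0000 - (-1.9)·0.0000) / (7.9) = -0.6329
  β = (10 - (-1.6)·-0.6329 - (1.5)·0.0000) / (7.1) = 1.2658
  γ = (-8 - (1.8)·-0.6329 - (-3.1)·1.2658) / (8.9) = -0.3300
Iteration 2:
  α = (-5 - (2)·1.2658 - (-1.9)·-0.3300) / (7.9) = -1.0327
  β = (10 - (-1.6)·-1.0327 - (1.5)·-0.3300) / (7.1) = 1.2454
  γ = (-8 - (1.8)·-1.0327 - (-3.1)·1.2454) / (8.9) = -0.2562
Iteration 3:
  α = (-5 - (2)·1.2454 - (-1.9)·-0.2562) / (7.9) = -1.0098
  β = (10 - (-1.6)·-1.0098 - (1.5)·-0.2562) / (7.1) = 1.2350
  γ = (-8 - (1.8)·-1.0098 - (-3.1)·1.2350) / (8.9) = -0.2645
Change: (0.0229, -0.0104, -0.0083) → max |·| = 0.0229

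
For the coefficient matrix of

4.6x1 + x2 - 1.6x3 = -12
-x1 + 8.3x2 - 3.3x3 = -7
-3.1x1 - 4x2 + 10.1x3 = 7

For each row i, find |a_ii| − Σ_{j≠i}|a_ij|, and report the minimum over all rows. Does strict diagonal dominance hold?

row 1: |4.6| − (1+1.6) = 2
row 2: |8.3| − (1+3.3) = 4
row 3: |10.1| − (3.1+4) = 3
minimum over rows = 2 → strictly diagonally dominant (convergence guaranteed)

2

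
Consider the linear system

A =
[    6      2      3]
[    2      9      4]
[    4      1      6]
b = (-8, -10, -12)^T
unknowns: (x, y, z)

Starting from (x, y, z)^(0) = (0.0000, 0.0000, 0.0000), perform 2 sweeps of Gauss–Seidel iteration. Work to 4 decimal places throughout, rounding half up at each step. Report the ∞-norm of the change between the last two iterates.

Iteration 1:
  x = (-8 - (2)·0.0000 - (3)·0.0000) / (6) = -1.3333
  y = (-10 - (2)·-1.3333 - (4)·0.0000) / (9) = -0.8148
  z = (-12 - (4)·-1.3333 - (1)·-0.8148) / (6) = -0.9753
Iteration 2:
  x = (-8 - (2)·-0.8148 - (3)·-0.9753) / (6) = -0.5741
  y = (-10 - (2)·-0.5741 - (4)·-0.9753) / (9) = -0.5501
  z = (-12 - (4)·-0.5741 - (1)·-0.5501) / (6) = -1.5256
Change: (0.7592, 0.2647, -0.5503) → max |·| = 0.7592

0.7592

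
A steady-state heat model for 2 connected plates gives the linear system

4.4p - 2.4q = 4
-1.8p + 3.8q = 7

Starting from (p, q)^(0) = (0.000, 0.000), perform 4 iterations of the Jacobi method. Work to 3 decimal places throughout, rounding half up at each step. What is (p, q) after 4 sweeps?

(2.409, 2.860)

Iteration 1:
  p = (4 - (-2.4)·0.000) / (4.4) = 0.909
  q = (7 - (-1.8)·0.000) / (3.8) = 1.842
Iteration 2:
  p = (4 - (-2.4)·1.842) / (4.4) = 1.914
  q = (7 - (-1.8)·0.909) / (3.8) = 2.273
Iteration 3:
  p = (4 - (-2.4)·2.273) / (4.4) = 2.149
  q = (7 - (-1.8)·1.914) / (3.8) = 2.749
Iteration 4:
  p = (4 - (-2.4)·2.749) / (4.4) = 2.409
  q = (7 - (-1.8)·2.149) / (3.8) = 2.860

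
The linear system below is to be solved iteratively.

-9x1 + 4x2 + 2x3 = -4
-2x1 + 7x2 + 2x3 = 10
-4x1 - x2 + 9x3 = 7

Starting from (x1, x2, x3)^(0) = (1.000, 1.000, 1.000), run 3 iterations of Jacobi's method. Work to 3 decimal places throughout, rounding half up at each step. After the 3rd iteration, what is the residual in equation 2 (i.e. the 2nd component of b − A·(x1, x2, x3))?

Iteration 1:
  x1 = (-4 - (4)·1.000 - (2)·1.000) / (-9) = 1.111
  x2 = (10 - (-2)·1.000 - (2)·1.000) / (7) = 1.429
  x3 = (7 - (-4)·1.000 - (-1)·1.000) / (9) = 1.333
Iteration 2:
  x1 = (-4 - (4)·1.429 - (2)·1.333) / (-9) = 1.376
  x2 = (10 - (-2)·1.111 - (2)·1.333) / (7) = 1.365
  x3 = (7 - (-4)·1.111 - (-1)·1.429) / (9) = 1.430
Iteration 3:
  x1 = (-4 - (4)·1.365 - (2)·1.430) / (-9) = 1.369
  x2 = (10 - (-2)·1.376 - (2)·1.430) / (7) = 1.413
  x3 = (7 - (-4)·1.376 - (-1)·1.365) / (9) = 1.541
Residual b − A·x = (-0.413, -0.235, 0.020)

-0.235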